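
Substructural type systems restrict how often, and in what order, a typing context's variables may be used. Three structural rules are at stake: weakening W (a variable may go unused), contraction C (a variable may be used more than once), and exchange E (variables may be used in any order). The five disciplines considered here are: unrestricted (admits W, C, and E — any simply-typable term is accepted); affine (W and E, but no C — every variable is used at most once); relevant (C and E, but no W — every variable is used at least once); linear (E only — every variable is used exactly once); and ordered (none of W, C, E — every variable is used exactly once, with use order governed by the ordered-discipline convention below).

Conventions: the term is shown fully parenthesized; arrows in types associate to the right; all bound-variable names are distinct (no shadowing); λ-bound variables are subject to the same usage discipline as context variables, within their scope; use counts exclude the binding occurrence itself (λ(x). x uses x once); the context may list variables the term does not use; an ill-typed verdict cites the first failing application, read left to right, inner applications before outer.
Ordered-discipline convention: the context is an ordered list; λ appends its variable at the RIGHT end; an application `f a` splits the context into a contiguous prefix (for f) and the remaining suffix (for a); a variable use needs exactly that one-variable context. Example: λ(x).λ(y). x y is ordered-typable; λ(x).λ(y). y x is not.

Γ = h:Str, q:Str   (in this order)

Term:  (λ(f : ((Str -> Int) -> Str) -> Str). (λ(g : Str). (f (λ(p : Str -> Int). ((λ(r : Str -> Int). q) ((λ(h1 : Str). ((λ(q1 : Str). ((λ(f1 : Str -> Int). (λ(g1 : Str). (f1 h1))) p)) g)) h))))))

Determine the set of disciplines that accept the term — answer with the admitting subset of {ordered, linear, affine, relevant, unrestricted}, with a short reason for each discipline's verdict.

admitting disciplines: affine, unrestricted
variable uses: h: 1×; q: 1×; f (bound): 1×; g (bound): 1×; p (bound): 1×; r (bound): 0×; h1 (bound): 1×; q1 (bound): 0×; f1 (bound): 1×; g1 (bound): 0×
left-to-right use order: f, q, f1, h1, p, g, h
typing: well-typed at (((Str -> Int) -> Str) -> Str) -> Str -> Str
ordered: ✗ — needs weakening: r, q1, g1 unused
linear: ✗ — needs weakening: r, q1, g1 unused
affine: ✓ — none of h, q, f, g, p, r, h1, q1, f1, g1 used more than once
relevant: ✗ — needs weakening: r, q1, g1 unused
unrestricted: ✓ — type-checks ((((Str -> Int) -> Str) -> Str) -> Str -> Str) and nothing is barred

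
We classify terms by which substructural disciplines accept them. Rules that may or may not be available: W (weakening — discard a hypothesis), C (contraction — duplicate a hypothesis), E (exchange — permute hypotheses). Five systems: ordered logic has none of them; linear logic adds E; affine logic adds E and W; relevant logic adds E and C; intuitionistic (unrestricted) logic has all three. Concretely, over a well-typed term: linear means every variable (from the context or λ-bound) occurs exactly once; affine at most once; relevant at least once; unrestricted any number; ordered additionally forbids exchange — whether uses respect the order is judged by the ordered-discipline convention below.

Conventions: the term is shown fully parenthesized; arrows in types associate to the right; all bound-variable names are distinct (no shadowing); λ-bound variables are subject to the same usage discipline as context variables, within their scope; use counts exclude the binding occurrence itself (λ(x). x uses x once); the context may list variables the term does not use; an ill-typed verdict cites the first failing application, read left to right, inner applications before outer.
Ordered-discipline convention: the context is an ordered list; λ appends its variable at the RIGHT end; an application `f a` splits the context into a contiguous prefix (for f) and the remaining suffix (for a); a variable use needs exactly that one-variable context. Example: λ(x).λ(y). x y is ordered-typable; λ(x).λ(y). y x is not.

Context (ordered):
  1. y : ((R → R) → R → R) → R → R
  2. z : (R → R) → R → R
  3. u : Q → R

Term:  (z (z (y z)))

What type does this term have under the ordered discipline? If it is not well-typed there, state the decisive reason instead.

not well-typed under ordered — needs contraction — z ×3; u never used (weakening)
counts: y=1, z=3, u=0
order of uses: z, z, y, z
typing: ✓ — R → R
summary: ordered ✗ | linear ✗ | affine ✗ | relevant ✗ | unrestricted ✓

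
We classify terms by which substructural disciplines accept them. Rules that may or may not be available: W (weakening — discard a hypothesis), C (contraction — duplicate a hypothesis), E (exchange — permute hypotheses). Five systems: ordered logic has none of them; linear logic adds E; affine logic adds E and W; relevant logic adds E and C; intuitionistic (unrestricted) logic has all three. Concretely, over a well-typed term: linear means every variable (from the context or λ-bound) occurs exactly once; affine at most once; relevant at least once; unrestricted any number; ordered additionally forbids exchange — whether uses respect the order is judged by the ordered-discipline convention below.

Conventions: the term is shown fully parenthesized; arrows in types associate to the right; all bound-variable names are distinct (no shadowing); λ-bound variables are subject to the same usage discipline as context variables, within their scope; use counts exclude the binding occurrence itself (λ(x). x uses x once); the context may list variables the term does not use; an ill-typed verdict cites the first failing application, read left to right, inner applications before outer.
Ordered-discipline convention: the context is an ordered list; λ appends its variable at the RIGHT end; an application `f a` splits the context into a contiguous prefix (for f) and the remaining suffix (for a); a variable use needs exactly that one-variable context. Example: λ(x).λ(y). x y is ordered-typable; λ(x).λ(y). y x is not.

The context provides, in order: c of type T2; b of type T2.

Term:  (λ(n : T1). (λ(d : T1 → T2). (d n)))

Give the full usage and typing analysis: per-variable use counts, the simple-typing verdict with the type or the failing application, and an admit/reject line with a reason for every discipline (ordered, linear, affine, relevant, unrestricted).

use counts: c: 0×, b: 0×, n [bound]: 1×, d [bound]: 1×
use order (left to right): d, n
typing: well-typed at T1 → (T1 → T2) → T2
ordered ✗ (needs weakening: c, b unused)
linear ✗ (needs weakening: c, b unused)
affine ✓ (no duplicate uses among c, b, n, d)
relevant ✗ (needs weakening: c, b unused)
unrestricted ✓ (typability at T1 → (T1 → T2) → T2 is all that's needed)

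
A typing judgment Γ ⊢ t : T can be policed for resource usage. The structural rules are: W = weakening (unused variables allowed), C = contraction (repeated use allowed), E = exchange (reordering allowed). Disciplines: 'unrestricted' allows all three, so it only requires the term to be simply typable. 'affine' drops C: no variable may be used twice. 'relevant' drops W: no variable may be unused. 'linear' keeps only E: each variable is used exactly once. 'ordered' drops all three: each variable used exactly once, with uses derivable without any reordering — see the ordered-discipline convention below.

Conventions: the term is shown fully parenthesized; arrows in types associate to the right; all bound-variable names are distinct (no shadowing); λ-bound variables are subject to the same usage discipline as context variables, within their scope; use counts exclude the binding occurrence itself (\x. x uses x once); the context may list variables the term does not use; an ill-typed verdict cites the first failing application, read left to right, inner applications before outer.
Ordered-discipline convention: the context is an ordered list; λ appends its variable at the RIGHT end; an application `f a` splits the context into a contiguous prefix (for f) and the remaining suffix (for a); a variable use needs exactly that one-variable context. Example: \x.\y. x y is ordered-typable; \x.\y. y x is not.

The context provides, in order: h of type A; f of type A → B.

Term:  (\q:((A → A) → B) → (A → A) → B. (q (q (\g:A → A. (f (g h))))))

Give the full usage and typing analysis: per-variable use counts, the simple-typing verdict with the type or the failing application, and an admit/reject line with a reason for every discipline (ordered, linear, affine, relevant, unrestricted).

variable uses: h=1; f=1; q (bound)=2; g (bound)=1
left-to-right use order: q, q, f, g, h
typing: the term checks, with type (((A → A) → B) → (A → A) → B) → (A → A) → B
ordered ✗ (repeated use of q ×2)
linear ✗ (repeated use of q ×2)
affine ✗ (repeated use of q ×2)
relevant ✓ (at least one use each (h, f, q, g))
unrestricted ✓ (typability at (((A → A) → B) → (A → A) → B) → (A → A) → B is all that's needed)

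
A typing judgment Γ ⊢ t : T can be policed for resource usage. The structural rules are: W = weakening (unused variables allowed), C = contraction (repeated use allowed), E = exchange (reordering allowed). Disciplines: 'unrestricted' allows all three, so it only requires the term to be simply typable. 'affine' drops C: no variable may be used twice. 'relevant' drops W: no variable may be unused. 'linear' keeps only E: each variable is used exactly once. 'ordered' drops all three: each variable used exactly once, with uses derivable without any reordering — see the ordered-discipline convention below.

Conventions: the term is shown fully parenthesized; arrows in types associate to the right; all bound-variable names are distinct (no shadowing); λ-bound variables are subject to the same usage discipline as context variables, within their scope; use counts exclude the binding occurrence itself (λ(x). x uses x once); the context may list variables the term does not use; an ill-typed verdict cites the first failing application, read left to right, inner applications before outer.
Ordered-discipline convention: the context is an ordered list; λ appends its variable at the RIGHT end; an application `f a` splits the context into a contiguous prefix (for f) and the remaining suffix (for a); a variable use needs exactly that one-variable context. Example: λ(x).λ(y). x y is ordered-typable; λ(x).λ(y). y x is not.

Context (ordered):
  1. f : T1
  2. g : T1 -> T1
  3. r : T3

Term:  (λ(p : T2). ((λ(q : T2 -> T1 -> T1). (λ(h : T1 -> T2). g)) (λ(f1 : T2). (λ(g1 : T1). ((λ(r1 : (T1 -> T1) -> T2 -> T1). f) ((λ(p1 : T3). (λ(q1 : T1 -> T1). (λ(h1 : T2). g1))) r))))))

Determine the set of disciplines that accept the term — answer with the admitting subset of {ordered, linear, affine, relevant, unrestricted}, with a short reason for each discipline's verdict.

admitted by: affine, unrestricted
variable uses: f: 1; g: 1; r: 1; p [bound]: 0; q [bound]: 0; h [bound]: 0; f1 [bound]: 0; g1 [bound]: 1; r1 [bound]: 0; p1 [bound]: 0; q1 [bound]: 0; h1 [bound]: 0
use order (left to right): g, f, g1, r
typing: ✓ — T2 -> (T1 -> T2) -> T1 -> T1
ordered ✗ (needs weakening: p, q, h, f1, r1, p1, q1, h1 unused)
linear ✗ (needs weakening: p, q, h, f1, r1, p1, q1, h1 unused)
affine ✓ (no duplicate uses among f, g, r, p, q, h, f1, g1, r1, p1, q1, h1)
relevant ✗ (needs weakening: p, q, h, f1, r1, p1, q1, h1 unused)
unrestricted ✓ (type-checks (T2 -> (T1 -> T2) -> T1 -> T1) and nothing is barred)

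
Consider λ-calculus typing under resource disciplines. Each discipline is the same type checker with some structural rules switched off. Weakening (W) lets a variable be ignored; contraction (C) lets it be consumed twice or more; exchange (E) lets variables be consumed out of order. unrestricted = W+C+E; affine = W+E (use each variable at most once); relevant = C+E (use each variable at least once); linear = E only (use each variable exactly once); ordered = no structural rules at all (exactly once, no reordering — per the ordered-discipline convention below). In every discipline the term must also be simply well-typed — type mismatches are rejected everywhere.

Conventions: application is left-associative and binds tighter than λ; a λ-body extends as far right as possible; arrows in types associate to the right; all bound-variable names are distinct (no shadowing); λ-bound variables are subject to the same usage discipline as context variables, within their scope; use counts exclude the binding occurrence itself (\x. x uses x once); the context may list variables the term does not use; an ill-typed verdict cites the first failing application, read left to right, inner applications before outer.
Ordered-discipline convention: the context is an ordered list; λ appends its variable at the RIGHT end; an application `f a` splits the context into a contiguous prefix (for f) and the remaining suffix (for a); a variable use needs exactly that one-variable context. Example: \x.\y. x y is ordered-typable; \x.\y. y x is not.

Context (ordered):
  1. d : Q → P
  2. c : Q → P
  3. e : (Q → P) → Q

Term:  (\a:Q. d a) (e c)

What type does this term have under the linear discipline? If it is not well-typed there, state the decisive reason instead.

term : P
usage: d=1; c=1; e=1; a [bound]=1
uses in reading order: d, a, e, c
typing: well-typed — term : P
summary: ordered ✗, linear ✓, affine ✓, relevant ✓, unrestricted ✓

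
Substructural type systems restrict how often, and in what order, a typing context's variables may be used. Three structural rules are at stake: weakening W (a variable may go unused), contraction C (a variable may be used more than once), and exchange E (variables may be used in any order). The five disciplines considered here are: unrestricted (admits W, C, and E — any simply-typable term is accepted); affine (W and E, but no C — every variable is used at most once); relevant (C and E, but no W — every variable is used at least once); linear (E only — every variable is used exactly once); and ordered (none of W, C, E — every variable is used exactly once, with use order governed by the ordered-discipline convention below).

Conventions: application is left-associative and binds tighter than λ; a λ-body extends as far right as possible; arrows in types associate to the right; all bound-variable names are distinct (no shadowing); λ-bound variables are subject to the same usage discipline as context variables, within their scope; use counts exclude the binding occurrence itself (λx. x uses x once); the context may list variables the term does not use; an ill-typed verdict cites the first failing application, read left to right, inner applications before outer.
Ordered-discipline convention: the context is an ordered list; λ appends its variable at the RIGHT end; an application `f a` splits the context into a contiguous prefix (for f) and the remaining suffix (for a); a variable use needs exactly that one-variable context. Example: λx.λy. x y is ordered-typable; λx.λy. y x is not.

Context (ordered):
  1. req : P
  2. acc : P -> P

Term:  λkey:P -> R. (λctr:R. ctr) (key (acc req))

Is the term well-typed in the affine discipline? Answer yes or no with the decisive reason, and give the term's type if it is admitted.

yes — at most one use each (req, acc, key, ctr); term : (P -> R) -> R
usage: req: 1, acc: 1, key (bound): 1, ctr (bound): 1
uses in reading order: ctr, key, acc, req
typing: well-typed at (P -> R) -> R
per-discipline verdicts: ordered ✗ | linear ✓ | affine ✓ | relevant ✓ | unrestricted ✓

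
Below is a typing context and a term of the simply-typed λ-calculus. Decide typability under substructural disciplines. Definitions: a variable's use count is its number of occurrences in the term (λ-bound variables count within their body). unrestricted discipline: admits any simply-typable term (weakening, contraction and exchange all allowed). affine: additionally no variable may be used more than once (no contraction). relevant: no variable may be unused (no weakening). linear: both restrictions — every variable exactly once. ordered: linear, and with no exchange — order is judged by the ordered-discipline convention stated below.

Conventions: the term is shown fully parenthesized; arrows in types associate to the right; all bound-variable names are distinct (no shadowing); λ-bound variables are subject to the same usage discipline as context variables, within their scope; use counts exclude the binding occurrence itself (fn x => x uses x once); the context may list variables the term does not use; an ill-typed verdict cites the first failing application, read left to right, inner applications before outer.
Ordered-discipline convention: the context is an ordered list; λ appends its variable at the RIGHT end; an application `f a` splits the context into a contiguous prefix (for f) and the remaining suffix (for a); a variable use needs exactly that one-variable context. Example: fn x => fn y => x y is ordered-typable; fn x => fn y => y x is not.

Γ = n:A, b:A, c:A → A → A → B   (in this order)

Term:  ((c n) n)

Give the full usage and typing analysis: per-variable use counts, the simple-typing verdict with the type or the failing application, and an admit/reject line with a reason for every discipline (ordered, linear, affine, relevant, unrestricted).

variable uses: n ×2; b ×0; c ×1
use order (left to right): c, n, n
typing: the term checks, with type A → B
ordered ✗ (uses contraction: n ×2; b never used (weakening))
linear ✗ (uses contraction: n ×2; b never used (weakening))
affine ✗ (uses contraction: n ×2)
relevant ✗ (b never used (weakening))
unrestricted ✓ (typability at A → B is all that's needed)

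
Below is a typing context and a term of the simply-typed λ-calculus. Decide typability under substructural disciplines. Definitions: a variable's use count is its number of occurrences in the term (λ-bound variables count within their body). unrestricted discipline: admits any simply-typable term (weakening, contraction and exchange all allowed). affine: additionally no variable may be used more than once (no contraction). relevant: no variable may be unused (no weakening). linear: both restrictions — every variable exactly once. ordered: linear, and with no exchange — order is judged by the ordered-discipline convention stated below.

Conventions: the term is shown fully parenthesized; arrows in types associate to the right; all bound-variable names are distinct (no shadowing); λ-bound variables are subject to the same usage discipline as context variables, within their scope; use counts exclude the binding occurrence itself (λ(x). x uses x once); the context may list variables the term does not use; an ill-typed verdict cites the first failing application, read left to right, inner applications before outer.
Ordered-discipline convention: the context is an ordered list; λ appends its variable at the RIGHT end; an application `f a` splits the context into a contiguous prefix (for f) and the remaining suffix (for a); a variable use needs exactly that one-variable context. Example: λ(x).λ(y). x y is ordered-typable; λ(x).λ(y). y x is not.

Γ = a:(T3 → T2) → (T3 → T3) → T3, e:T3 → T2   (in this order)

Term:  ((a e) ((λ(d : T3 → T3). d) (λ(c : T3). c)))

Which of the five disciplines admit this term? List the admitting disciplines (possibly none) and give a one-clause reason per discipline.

accepted by: ordered, linear, affine, relevant, unrestricted
counts: a ×1, e ×1, d (λ-bound) ×1, c (λ-bound) ×1
order of uses: a, e, d, c
typing: well-typed at T3
ordered ✓ (a, e, d, c once each; derivable with no W/C/E)
linear ✓ (each of a, e, d, c used exactly once)
affine ✓ (at most one use each (a, e, d, c))
relevant ✓ (a, e, d, c: all used, weakening unneeded)
unrestricted ✓ (type-checks (T3) and nothing is barred)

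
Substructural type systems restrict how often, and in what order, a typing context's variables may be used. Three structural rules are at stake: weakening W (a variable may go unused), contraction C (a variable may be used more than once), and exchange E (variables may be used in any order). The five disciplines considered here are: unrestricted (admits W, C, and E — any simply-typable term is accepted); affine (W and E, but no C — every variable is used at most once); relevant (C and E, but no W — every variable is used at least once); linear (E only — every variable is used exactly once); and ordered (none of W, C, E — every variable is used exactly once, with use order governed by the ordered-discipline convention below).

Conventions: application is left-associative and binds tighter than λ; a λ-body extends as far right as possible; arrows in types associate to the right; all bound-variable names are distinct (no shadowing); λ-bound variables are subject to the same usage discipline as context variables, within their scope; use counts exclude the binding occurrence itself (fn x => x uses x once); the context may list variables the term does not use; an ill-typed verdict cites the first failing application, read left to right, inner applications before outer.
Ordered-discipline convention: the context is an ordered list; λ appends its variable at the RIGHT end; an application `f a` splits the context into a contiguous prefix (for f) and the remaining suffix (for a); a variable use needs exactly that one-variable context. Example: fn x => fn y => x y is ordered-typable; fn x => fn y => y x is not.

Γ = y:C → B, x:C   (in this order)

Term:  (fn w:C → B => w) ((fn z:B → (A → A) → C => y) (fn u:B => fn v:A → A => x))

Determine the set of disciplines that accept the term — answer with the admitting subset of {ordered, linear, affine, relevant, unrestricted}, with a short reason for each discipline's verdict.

admitted in: affine, unrestricted
variable uses: y ×1, x ×1, w (bound) ×1, z (bound) ×0, u (bound) ×0, v (bound) ×0
uses in reading order: w, y, x
typing: the term checks, with type C → B
ordered: ✗ — z, u, v never used (weakening)
linear: ✗ — z, u, v never used (weakening)
affine: ✓ — at most one use each (y, x, w, z, u, v)
relevant: ✗ — z, u, v never used (weakening)
unrestricted: ✓ — well-typed at C → B; no restrictions here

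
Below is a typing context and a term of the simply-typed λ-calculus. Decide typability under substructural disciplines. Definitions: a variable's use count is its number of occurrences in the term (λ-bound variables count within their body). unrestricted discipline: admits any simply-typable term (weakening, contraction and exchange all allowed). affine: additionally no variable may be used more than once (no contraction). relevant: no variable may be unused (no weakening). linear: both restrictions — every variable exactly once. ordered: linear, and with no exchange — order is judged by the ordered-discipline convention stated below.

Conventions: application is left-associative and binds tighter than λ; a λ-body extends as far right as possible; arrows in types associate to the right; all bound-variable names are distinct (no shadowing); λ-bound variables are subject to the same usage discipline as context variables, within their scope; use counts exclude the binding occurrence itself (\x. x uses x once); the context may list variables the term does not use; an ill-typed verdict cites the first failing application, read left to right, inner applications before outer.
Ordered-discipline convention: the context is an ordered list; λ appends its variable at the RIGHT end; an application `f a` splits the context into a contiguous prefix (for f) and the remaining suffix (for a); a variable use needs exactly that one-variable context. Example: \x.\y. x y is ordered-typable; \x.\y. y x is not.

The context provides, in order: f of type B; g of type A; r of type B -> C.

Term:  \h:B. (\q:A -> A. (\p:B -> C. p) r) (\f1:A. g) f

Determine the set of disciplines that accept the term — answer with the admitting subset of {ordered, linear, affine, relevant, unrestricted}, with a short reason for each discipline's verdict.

admitted by: affine, unrestricted
counts: f: 1×, g: 1×, r: 1×, h (bound): 0×, q (bound): 0×, p (bound): 1×, f1 (bound): 0×
left-to-right use order: p, r, g, f
typing: the term checks, with type B -> C
ordered: ✗, h, q, f1 left unused
linear: ✗, h, q, f1 left unused
affine: ✓, at most one use each (f, g, r, h, q, p, f1)
relevant: ✗, h, q, f1 left unused
unrestricted: ✓, simply typable at B -> C; W, C, E all held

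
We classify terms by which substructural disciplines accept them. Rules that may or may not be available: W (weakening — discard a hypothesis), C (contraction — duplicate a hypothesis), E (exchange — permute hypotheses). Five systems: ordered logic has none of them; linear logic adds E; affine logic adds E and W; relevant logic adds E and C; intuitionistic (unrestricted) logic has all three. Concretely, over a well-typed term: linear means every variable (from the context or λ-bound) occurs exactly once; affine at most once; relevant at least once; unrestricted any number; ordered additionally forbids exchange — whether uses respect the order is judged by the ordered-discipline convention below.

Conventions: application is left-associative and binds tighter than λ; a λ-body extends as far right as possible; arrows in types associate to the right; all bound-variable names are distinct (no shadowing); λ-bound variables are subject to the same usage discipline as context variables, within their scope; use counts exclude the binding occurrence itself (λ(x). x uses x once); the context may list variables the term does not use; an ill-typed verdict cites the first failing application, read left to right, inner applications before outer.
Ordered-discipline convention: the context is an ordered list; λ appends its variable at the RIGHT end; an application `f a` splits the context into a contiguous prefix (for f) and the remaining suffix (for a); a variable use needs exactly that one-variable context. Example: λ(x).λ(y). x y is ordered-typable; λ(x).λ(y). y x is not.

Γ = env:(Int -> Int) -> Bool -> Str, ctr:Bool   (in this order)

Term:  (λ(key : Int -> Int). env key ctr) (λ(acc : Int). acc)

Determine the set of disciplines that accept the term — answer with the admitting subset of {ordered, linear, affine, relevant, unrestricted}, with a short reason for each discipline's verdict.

accepted by: linear, affine, relevant, unrestricted
use counts: env: 1; ctr: 1; key (λ-bound): 1; acc (λ-bound): 1
order of uses: env, key, ctr, acc
typing: ✓ — Str
ordered ✗ (no contiguous prefix/suffix split fits env, key, ctr, acc)
linear ✓ (exactly-once usage across env, ctr, key, acc)
affine ✓ (no duplicate uses among env, ctr, key, acc)
relevant ✓ (every one of env, ctr, key, acc appears)
unrestricted ✓ (well-typed at Str; no restrictions here)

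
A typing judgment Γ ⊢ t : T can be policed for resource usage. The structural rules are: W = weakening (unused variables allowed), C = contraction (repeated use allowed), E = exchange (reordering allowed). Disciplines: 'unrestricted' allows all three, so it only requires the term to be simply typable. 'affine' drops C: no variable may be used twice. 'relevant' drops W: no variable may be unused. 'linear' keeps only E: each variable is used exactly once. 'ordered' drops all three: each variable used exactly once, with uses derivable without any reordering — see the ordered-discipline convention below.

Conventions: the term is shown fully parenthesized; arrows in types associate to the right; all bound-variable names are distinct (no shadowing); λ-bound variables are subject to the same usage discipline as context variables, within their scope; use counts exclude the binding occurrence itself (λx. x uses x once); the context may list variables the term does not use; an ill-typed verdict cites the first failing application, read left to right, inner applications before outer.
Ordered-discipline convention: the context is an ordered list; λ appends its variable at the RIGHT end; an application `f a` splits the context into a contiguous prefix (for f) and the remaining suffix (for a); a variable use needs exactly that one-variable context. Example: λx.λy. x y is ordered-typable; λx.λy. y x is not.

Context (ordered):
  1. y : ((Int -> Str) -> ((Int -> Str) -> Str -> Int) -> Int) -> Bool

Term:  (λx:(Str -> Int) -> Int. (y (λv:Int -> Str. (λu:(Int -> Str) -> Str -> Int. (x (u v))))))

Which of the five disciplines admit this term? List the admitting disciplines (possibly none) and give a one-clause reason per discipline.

admitted in: linear, affine, relevant, unrestricted
usage: y: 1, x (λ-bound): 1, v (λ-bound): 1, u (λ-bound): 1
order of uses: y, x, u, v
typing: well-typed — term : ((Str -> Int) -> Int) -> Bool
ordered ✗ (no contiguous prefix/suffix split fits y, x, u, v)
linear ✓ (single use per variable (y, x, v, u))
affine ✓ (no duplicate uses among y, x, v, u)
relevant ✓ (at least one use each (y, x, v, u))
unrestricted ✓ (type-checks (((Str -> Int) -> Int) -> Bool) and nothing is barred)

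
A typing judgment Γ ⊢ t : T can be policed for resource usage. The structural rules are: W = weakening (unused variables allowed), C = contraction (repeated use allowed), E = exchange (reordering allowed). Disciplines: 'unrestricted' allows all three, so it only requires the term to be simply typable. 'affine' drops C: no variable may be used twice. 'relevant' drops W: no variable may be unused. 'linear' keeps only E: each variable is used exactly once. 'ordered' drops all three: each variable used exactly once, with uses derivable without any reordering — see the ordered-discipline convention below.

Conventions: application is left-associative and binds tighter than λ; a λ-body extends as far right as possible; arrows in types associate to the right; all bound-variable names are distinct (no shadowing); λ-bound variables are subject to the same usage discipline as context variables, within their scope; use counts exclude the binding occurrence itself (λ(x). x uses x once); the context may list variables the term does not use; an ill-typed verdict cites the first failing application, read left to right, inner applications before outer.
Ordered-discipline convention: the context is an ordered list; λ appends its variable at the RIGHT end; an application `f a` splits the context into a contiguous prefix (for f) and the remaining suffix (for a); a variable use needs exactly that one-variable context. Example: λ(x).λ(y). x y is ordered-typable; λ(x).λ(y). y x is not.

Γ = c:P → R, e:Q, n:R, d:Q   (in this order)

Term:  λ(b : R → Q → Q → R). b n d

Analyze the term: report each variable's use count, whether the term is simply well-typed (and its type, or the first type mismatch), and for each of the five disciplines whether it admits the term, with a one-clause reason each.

usage: c: 0; e: 0; n: 1; d: 1; b (λ-bound): 1
order of uses: b, n, d
typing: ✓ — (R → Q → Q → R) → Q → R
ordered: ✗, unused: c, e — weakening required
linear: ✗, unused: c, e — weakening required
affine: ✓, at most one use each (c, e, n, d, b)
relevant: ✗, unused: c, e — weakening required
unrestricted: ✓, type-checks ((R → Q → Q → R) → Q → R) and nothing is barred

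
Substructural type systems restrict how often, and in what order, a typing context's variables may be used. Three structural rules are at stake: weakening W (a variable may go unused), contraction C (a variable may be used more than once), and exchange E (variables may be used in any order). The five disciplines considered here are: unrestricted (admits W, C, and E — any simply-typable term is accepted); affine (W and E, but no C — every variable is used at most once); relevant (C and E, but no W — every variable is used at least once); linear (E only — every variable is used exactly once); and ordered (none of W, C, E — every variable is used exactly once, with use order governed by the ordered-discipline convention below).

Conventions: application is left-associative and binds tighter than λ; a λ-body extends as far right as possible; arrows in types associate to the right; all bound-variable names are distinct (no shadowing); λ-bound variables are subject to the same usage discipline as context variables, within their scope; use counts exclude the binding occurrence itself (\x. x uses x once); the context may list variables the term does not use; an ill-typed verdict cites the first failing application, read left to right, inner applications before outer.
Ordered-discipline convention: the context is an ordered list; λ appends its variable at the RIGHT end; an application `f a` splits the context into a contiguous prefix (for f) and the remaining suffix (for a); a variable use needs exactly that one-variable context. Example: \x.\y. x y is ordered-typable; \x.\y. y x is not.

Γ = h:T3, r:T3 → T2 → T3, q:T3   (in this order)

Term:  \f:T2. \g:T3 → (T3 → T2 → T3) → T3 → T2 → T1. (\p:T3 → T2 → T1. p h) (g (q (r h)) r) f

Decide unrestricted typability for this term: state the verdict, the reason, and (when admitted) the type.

no — the type mismatch rejects it
counts: h ×2; r ×2; q ×1; f (λ-bound) ×1; g (λ-bound) ×1; p (λ-bound) ×1
left-to-right use order: p, h, g, q, r, h, r, f
typing: ill-typed: applying a non-function (T3)
across the five disciplines: ordered ✗, linear ✗, affine ✗, relevant ✗, unrestricted ✗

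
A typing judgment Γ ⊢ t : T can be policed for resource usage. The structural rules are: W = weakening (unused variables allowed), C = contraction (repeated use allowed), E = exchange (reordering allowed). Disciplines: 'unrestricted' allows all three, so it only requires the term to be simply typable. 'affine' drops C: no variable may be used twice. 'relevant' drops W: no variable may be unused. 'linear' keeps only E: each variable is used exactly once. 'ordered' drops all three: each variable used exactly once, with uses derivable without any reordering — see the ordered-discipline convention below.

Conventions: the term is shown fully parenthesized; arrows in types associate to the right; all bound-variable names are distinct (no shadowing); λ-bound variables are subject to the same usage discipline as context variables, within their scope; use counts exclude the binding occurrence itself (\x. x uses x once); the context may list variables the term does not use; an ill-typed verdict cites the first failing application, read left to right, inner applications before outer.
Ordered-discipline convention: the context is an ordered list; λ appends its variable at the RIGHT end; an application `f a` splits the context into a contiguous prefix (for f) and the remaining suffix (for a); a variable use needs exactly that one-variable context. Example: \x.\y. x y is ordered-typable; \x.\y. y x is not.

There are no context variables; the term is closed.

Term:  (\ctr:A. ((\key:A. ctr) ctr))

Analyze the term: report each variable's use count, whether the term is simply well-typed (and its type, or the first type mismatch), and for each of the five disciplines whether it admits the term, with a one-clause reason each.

counts: ctr (λ-bound): 2, key (λ-bound): 0
uses in reading order: ctr, ctr
typing: ✓ — A → A
ordered: ✗ — needs contraction — ctr ×2; needs weakening: key unused
linear: ✗ — needs contraction — ctr ×2; needs weakening: key unused
affine: ✗ — needs contraction — ctr ×2
relevant: ✗ — needs weakening: key unused
unrestricted: ✓ — typability at A → A is all that's needed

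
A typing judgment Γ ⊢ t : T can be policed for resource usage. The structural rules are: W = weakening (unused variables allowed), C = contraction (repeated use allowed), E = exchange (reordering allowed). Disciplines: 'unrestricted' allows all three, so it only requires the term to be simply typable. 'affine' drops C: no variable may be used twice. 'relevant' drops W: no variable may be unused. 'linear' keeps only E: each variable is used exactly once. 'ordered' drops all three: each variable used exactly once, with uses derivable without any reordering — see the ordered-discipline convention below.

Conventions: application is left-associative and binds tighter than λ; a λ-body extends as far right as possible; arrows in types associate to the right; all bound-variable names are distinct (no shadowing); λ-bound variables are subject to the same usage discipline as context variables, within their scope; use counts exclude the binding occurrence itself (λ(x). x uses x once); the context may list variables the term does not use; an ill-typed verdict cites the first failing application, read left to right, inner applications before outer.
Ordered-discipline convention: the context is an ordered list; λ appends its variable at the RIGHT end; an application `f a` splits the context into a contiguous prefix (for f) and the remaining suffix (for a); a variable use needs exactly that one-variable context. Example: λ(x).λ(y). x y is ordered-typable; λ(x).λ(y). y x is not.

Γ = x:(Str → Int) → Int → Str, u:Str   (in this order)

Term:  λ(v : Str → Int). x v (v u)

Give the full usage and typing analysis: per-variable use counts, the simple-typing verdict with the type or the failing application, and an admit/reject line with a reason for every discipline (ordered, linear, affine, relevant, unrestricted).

use counts: x=1; u=1; v [bound]=2
uses in reading order: x, v, v, u
typing: well-typed — term : (Str → Int) → Str
ordered: ✗ — needs contraction — v ×2
linear: ✗ — needs contraction — v ×2
affine: ✗ — needs contraction — v ×2
relevant: ✓ — every one of x, u, v appears
unrestricted: ✓ — well-typed at (Str → Int) → Str; no restrictions here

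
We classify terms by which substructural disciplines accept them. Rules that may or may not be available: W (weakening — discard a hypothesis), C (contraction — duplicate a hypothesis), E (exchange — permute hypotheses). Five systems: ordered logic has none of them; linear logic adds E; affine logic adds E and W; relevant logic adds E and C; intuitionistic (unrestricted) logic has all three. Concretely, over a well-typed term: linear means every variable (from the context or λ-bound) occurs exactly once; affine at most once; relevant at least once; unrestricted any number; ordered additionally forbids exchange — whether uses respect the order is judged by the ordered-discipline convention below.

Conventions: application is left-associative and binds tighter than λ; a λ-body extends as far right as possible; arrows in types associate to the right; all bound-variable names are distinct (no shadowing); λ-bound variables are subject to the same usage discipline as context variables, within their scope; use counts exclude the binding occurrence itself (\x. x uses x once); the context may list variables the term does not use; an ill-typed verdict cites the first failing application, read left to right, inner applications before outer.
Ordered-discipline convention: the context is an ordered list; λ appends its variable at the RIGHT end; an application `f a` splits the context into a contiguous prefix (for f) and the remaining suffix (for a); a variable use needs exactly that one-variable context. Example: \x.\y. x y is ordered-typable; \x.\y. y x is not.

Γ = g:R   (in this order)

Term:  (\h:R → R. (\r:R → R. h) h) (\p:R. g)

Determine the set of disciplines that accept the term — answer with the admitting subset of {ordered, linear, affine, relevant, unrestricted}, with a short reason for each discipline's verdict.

admitted in: unrestricted
counts: g=1; h (bound)=2; r (bound)=0; p (bound)=0
uses in reading order: h, h, g
typing: the term checks, with type R → R
ordered: ✗ — uses contraction: h ×2; needs weakening: r, p unused
linear: ✗ — uses contraction: h ×2; needs weakening: r, p unused
affine: ✗ — uses contraction: h ×2
relevant: ✗ — needs weakening: r, p unused
unrestricted: ✓ — simply typable at R → R; W, C, E all held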